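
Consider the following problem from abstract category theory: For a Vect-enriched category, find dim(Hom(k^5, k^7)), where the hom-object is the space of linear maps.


In Vect-enriched categories, Hom(k^n, k^m) is the space of m x n matrices.
dim(Hom(k^5, k^7)) = 7 * 5 = 35

35


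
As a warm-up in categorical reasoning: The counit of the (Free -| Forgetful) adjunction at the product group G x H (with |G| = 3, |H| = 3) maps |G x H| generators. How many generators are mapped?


The counit epsilon_K: F(U(K)) -> K of the Free-Forgetful adjunction
maps |K| generators of F(U(K)) into K. For K = G x H (the product group),
|G x H| = |G| * |H|.
Total generators mapped = 3 * 3 = 9.

9


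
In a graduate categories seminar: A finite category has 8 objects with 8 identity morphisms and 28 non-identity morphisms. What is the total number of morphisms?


Each object has an identity morphism, giving 8 identities.
Adding the 28 non-identity morphisms:
Total = 8 + 28 = 36

36


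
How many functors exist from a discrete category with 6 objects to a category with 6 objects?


A functor from a discrete category C to D is determined by
where each object maps. Each of the 6 objects of C can map
to any of the 6 objects of D independently.
Number of functors = 6^6 = 46656

46656


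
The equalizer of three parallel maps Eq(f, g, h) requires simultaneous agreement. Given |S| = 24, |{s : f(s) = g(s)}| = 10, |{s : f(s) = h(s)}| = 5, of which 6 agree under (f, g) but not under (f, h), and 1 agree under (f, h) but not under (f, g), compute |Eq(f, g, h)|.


Eq(f, g, h) is the triple-agreement set: points in S where all three
maps take the same value. Using inclusion-exclusion on the pairwise data:
Pair (f, g) agrees on 10 points; pair (f, h) on 5 points.
Points agreeing under (f, g) but not (f, h) = 6; under (f, h) but not (f, g) = 1.
Triple-agreement = agreement-in-(f, g) minus points that agree under (f, g) but not (f, h):
|Eq(f, g, h)| = 10 - 6 = 4
(cross-check via (f, h): 5 - 1 = 4.)

4


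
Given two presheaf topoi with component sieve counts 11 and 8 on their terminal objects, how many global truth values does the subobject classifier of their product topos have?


In a product of presheaf topoi E_1 x E_2, the subobject classifier
is Omega = Omega_1 x Omega_2 (componentwise), so
|Omega(top)| = |Omega_1(top_1)| * |Omega_2(top_2)|.
= 11 * 8 = 88.

88


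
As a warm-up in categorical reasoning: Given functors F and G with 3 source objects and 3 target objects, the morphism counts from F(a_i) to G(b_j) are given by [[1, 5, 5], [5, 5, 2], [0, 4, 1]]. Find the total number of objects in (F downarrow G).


Objects of (F downarrow G) are triples (a, b, h: F(a)->G(b)).
The count equals the sum of all entries in the hom-matrix.
sum(row 0) = 11
sum(row 1) = 12
sum(row 2) = 5
Grand total = 28

28


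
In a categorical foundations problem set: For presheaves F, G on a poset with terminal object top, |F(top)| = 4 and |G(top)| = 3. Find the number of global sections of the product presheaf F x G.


Global sections of a presheaf on a poset with terminal top satisfy
Gamma(H) ~ H(top). Presheaves admit pointwise products, so
(F x G)(top) = F(top) x G(top) (Cartesian product).
|Gamma(F x G)| = |F(top)| * |G(top)| = 4 * 3 = 12.

12


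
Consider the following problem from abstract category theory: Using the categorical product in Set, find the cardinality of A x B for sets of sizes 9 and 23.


In Set, the product A x B is the Cartesian product.
By the universal property, |A x B| = |A| * |B|.
|A x B| = 9 * 23 = 207

207


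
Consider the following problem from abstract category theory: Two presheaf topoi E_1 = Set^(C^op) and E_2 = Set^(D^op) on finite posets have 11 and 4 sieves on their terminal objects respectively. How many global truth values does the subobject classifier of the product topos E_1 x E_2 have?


In a product of presheaf topoi E_1 x E_2, the subobject classifier
is Omega = Omega_1 x Omega_2 (componentwise), so
|Omega(top)| = |Omega_1(top_1)| * |Omega_2(top_2)|.
= 11 * 4 = 44.

44


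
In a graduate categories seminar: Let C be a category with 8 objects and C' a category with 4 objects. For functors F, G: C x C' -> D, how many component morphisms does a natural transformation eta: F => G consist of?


A natural transformation eta: F => G assigns one component morphism per
object of the domain category.
The domain is the product category C x C', so
|Ob(C x C')| = |Ob(C)| * |Ob(C')| = 8 * 4 = 32.
Therefore eta has 32 component morphisms.

32


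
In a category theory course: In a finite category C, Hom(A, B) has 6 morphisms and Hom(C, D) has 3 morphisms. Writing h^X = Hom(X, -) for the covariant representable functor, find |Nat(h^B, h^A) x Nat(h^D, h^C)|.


By the Yoneda lemma, Nat(h^B, h^A) is isomorphic to Hom(A, B),
so |Nat(h^B, h^A)| = |Hom(A, B)| and |Nat(h^D, h^C)| = |Hom(C, D)|.
|Hom(A, B)| = 6, |Hom(C, D)| = 3.
|Nat(h^B, h^A) x Nat(h^D, h^C)| = 6 * 3 = 18

18


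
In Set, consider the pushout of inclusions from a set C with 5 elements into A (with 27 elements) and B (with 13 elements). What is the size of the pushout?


The pushout A +_C B identifies the images of C in A and B.
|A +_C B| = |A| + |B| - |C| (for injections).
= 27 + 13 - 5 = 35

35


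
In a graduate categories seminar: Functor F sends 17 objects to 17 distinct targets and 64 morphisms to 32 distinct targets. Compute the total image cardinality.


The image of F consists of distinct objects and distinct morphisms.
|Im(F)| on objects = 17
|Im(F)| on morphisms = 32
Total image cardinality = 17 + 32 = 49

49


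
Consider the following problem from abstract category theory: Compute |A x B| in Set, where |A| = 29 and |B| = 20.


In Set, the product A x B is the Cartesian product.
By the universal property, |A x B| = |A| * |B|.
|A x B| = 29 * 20 = 580

580


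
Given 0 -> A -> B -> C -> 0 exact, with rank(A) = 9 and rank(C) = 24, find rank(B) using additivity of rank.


For a short exact sequence 0 -> A -> B -> C -> 0,
rank is additive: rank(B) = rank(A) + rank(C).
rank(B) = 9 + 24 = 33

33


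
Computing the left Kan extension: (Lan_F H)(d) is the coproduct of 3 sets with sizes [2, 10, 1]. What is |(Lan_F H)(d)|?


Pointwise, the left Kan extension (Lan_F H)(d) is the colimit, indexed
by the comma category (F downarrow d), of H composed with the
projection (F downarrow d) -> C. Here that colimit is given
as a coproduct (disjoint union) of sets, so its cardinality is the
sum of the sizes of the summands.
Coproduct of sets with sizes: 2 + 10 + 1
= 13

13


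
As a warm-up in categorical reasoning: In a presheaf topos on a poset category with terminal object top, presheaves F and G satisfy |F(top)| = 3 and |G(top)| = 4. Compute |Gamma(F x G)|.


Global sections of a presheaf on a poset with terminal top satisfy
Gamma(H) ~ H(top). Presheaves admit pointwise products, so
(F x G)(top) = F(top) x G(top) (Cartesian product).
|Gamma(F x G)| = |F(top)| * |G(top)| = 3 * 4 = 12.

12


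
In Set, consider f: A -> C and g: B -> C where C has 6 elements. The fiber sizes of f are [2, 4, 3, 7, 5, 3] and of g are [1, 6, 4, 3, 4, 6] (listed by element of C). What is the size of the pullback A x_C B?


The pullback A x_C B consists of pairs (a, b) with f(a) = g(b).
For each element c in C, the fiber product has |f^-1(c)| * |g^-1(c)| elements.
Summing over C: 2 * 1 + 4 * 6 + 3 * 4 + 7 * 3 + 5 * 4 + 3 * 6
= 2 + 24 + 12 + 21 + 20 + 18 = 97

97


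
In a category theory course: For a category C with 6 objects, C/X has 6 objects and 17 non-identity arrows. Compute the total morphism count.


In the slice category C/X, objects are morphisms to X.
Identity morphisms: 6 (one per object of C/X).
Non-identity morphisms: 17.
Total = 6 + 17 = 23

23


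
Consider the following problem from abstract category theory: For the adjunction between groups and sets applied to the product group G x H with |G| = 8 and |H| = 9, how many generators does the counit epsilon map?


The counit epsilon_K: F(U(K)) -> K of the Free-Forgetful adjunction
maps |K| generators of F(U(K)) into K. For K = G x H (the product group),
|G x H| = |G| * |H|.
Total generators mapped = 8 * 9 = 72.

72


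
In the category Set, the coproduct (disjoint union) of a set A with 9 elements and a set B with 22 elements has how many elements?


In Set, the coproduct A + B is the disjoint union.
|A + B| = |A| + |B| = 9 + 22 = 31

31


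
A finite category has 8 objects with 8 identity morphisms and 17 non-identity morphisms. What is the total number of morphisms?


Each object has an identity morphism, giving 8 identities.
Adding the 17 non-identity morphisms:
Total = 8 + 17 = 25

25


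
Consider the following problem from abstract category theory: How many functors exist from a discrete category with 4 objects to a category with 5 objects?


A functor from a discrete category C to D is determined by
where each object maps. Each of the 4 objects of C can map
to any of the 5 objects of D independently.
Number of functors = 5^4 = 625

625


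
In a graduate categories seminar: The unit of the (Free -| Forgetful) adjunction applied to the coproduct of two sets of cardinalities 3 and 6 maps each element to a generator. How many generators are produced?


The unit eta_X: X -> U(F(X)) of the Free-Forgetful adjunction
maps each element of X to a generator of F(X). For X = S + T (disjoint
union in Set), |S + T| = |S| + |T|.
Total mappings = 3 + 6 = 9.

9


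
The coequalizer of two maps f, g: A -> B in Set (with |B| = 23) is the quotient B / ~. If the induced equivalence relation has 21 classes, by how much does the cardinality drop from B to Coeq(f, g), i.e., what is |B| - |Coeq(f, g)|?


The coequalizer Coeq(f, g) = B / ~ has one element per equivalence class.
|B| = 23, |Coeq(f, g)| = 21.
|B| - |Coeq(f, g)| = 23 - 21 = 2.

2


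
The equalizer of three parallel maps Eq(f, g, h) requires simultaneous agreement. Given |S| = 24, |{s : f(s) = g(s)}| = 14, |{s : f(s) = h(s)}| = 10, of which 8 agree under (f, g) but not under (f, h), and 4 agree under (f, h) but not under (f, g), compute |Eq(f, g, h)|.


Eq(f, g, h) is the triple-agreement set: points in S where all three
maps take the same value. Using inclusion-exclusion on the pairwise data:
Pair (f, g) agrees on 14 points; pair (f, h) on 10 points.
Points agreeing under (f, g) but not (f, h) = 8; under (f, h) but not (f, g) = 4.
Triple-agreement = agreement-in-(f, g) minus points that agree under (f, g) but not (f, h):
|Eq(f, g, h)| = 14 - 8 = 6
(cross-check via (f, h): 10 - 4 = 6.)

6


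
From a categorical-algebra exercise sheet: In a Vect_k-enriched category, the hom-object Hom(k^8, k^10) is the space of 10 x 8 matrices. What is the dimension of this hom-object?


In Vect-enriched categories, Hom(k^n, k^m) is the space of m x n matrices.
dim(Hom(k^8, k^10)) = 10 * 8 = 80

80


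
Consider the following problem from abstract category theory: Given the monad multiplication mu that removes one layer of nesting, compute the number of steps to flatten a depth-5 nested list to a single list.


Each application of mu: T^2 -> T removes one layer of nesting.
Starting at depth 5 (i.e., T^5(X)), we need to reach T(X).
Number of mu applications = 5 - 1 = 4

4


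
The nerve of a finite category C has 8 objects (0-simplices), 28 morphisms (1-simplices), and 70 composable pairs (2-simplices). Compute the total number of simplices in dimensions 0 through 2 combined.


The 2-skeleton of the nerve N(C) consists of simplices in dimensions 0, 1, 2:
  |N(C)_0| = 8 (objects)
  |N(C)_1| = 28 (morphisms)
  |N(C)_2| = 70 (composable pairs)
Total = 8 + 28 + 70 = 106

106


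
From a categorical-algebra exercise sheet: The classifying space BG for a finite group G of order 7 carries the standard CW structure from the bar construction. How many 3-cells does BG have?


In the bar-construction CW model of BG, the n-cells are indexed by
n-tuples [g_1|...|g_n] of non-identity elements of G (degenerate
simplices with some g_i = e do not contribute cells), so there are
(|G| - 1)^n n-cells.
For dim = 3 with |G| = 7:
cells = (7 - 1)^3 = 6^3 = 216

216


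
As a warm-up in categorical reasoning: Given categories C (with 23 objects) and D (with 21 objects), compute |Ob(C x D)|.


The product category C x D has objects that are pairs (c, d).
Number of pairs = |Ob(C)| * |Ob(D)| = 23 * 21 = 483

483


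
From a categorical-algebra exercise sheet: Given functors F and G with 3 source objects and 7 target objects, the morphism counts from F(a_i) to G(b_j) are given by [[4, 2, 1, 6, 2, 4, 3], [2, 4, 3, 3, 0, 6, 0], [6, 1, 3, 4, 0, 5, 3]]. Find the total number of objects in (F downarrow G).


Objects of (F downarrow G) are triples (a, b, h: F(a)->G(b)).
The count equals the sum of all entries in the hom-matrix.
sum(row 0) = 22
sum(row 1) = 18
sum(row 2) = 22
Grand total = 62

62


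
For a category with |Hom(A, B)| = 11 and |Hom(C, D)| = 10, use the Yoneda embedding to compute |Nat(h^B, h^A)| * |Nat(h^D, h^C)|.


By the Yoneda lemma, Nat(h^B, h^A) is isomorphic to Hom(A, B),
so |Nat(h^B, h^A)| = |Hom(A, B)| and |Nat(h^D, h^C)| = |Hom(C, D)|.
|Hom(A, B)| = 11, |Hom(C, D)| = 10.
|Nat(h^B, h^A) x Nat(h^D, h^C)| = 11 * 10 = 110

110


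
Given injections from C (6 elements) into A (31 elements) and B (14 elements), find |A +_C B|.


The pushout A +_C B identifies the images of C in A and B.
|A +_C B| = |A| + |B| - |C| (for injections).
= 31 + 14 - 6 = 39

39


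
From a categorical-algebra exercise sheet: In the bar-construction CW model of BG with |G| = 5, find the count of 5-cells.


In the bar-construction CW model of BG, the n-cells are indexed by
n-tuples [g_1|...|g_n] of non-identity elements of G (degenerate
simplices with some g_i = e do not contribute cells), so there are
(|G| - 1)^n n-cells.
For dim = 5 with |G| = 5:
cells = (5 - 1)^5 = 4^5 = 1024

1024


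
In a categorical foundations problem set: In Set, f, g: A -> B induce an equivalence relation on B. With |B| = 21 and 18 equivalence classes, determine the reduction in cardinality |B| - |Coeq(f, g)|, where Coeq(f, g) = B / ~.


The coequalizer Coeq(f, g) = B / ~ has one element per equivalence class.
|B| = 21, |Coeq(f, g)| = 18.
|B| - |Coeq(f, g)| = 21 - 18 = 3.

3


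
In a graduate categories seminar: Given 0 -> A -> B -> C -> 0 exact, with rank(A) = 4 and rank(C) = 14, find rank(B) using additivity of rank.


For a short exact sequence 0 -> A -> B -> C -> 0,
rank is additive: rank(B) = rank(A) + rank(C).
rank(B) = 4 + 14 = 18

18


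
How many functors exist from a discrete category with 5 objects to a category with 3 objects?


A functor from a discrete category C to D is determined by
where each object maps. Each of the 5 objects of C can map
to any of the 3 objects of D independently.
Number of functors = 3^5 = 243

243


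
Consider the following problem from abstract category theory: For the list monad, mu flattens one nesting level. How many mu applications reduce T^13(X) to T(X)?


Each application of mu: T^2 -> T removes one layer of nesting.
Starting at depth 13 (i.e., T^13(X)), we need to reach T(X).
Number of mu applications = 13 - 1 = 12

12


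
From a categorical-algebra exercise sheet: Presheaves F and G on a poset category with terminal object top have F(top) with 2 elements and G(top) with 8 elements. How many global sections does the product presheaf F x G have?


Global sections of a presheaf on a poset with terminal top satisfy
Gamma(H) ~ H(top). Presheaves admit pointwise products, so
(F x G)(top) = F(top) x G(top) (Cartesian product).
|Gamma(F x G)| = |F(top)| * |G(top)| = 2 * 8 = 16.

16


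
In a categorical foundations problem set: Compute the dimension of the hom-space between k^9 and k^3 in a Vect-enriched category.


In Vect-enriched categories, Hom(k^n, k^m) is the space of m x n matrices.
dim(Hom(k^9, k^3)) = 3 * 9 = 27

27


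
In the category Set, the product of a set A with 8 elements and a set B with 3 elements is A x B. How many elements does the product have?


In Set, the product A x B is the Cartesian product.
By the universal property, |A x B| = |A| * |B|.
|A x B| = 8 * 3 = 24

24


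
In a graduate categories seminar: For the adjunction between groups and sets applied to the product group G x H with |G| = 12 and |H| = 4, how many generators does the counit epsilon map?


The counit epsilon_K: F(U(K)) -> K of the Free-Forgetful adjunction
maps |K| generators of F(U(K)) into K. For K = G x H (the product group),
|G x H| = |G| * |H|.
Total generators mapped = 12 * 4 = 48.

48


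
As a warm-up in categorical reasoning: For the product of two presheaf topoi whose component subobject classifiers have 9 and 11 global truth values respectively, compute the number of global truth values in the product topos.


In a product of presheaf topoi E_1 x E_2, the subobject classifier
is Omega = Omega_1 x Omega_2 (componentwise), so
|Omega(top)| = |Omega_1(top_1)| * |Omega_2(top_2)|.
= 9 * 11 = 99.

99


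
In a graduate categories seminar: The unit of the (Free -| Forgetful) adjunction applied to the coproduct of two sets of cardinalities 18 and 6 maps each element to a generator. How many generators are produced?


The unit eta_X: X -> U(F(X)) of the Free-Forgetful adjunction
maps each element of X to a generator of F(X). For X = S + T (disjoint
union in Set), |S + T| = |S| + |T|.
Total mappings = 18 + 6 = 24.

24


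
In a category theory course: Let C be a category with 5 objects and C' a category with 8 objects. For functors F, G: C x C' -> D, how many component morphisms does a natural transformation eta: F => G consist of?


A natural transformation eta: F => G assigns one component morphism per
object of the domain category.
The domain is the product category C x C', so
|Ob(C x C')| = |Ob(C)| * |Ob(C')| = 5 * 8 = 40.
Therefore eta has 40 component morphisms.

40


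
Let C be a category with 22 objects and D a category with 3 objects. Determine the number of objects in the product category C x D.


The product category C x D has objects that are pairs (c, d).
Number of pairs = |Ob(C)| * |Ob(D)| = 22 * 3 = 66

66


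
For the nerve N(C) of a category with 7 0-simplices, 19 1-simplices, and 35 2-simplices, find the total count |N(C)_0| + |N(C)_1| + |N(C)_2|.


The 2-skeleton of the nerve N(C) consists of simplices in dimensions 0, 1, 2:
  |N(C)_0| = 7 (objects)
  |N(C)_1| = 19 (morphisms)
  |N(C)_2| = 35 (composable pairs)
Total = 7 + 19 + 35 = 61

61


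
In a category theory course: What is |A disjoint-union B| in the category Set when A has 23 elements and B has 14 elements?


In Set, the coproduct A + B is the disjoint union.
|A + B| = |A| + |B| = 23 + 14 = 37

37


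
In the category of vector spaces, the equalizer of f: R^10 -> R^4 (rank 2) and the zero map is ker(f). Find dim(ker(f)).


The equalizer of f and the zero map is ker(f).
By the rank-nullity theorem: dim(ker(f)) = dim(domain) - rank(f).
dim(ker(f)) = 10 - 2 = 8

8


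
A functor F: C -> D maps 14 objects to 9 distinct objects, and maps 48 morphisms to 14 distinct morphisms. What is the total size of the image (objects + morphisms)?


The image of F consists of distinct objects and distinct morphisms.
|Im(F)| on objects = 9
|Im(F)| on morphisms = 14
Total image cardinality = 9 + 14 = 23

23


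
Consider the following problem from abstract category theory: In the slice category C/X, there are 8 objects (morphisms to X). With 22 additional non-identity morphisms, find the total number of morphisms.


In the slice category C/X, objects are morphisms to X.
Identity morphisms: 8 (one per object of C/X).
Non-identity morphisms: 22.
Total = 8 + 22 = 30

30


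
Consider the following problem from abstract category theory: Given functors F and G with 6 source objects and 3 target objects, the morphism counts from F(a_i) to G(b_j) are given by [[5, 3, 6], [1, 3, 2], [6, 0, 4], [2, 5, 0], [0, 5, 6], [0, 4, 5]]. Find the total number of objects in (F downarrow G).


Objects of (F downarrow G) are triples (a, b, h: F(a)->G(b)).
The count equals the sum of all entries in the hom-matrix.
sum(row 0) = 14
sum(row 1) = 6
sum(row 2) = 10
sum(row 3) = 7
sum(row 4) = 11
sum(row 5) = 9
Grand total = 57

57


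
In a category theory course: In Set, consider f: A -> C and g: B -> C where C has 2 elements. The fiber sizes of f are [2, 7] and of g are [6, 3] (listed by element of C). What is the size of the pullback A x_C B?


The pullback A x_C B consists of pairs (a, b) with f(a) = g(b).
For each element c in C, the fiber product has |f^-1(c)| * |g^-1(c)| elements.
Summing over C: 2 * 6 + 7 * 3
= 12 + 21 = 33

33


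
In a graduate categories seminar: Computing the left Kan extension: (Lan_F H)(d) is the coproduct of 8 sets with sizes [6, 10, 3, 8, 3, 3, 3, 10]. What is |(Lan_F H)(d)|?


Pointwise, the left Kan extension (Lan_F H)(d) is the colimit, indexed
by the comma category (F downarrow d), of H composed with the
projection (F downarrow d) -> C. Here that colimit is given
as a coproduct (disjoint union) of sets, so its cardinality is the
sum of the sizes of the summands.
Coproduct of sets with sizes: 6 + 10 + 3 + 8 + 3 + 3 + 3 + 10
= 46

46


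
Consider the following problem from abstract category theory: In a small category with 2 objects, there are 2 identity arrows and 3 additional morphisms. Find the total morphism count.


Each object has an identity morphism, giving 2 identities.
Adding the 3 non-identity morphisms:
Total = 2 + 3 = 5

5


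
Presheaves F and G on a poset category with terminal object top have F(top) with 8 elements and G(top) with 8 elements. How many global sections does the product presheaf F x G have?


Global sections of a presheaf on a poset with terminal top satisfy
Gamma(H) ~ H(top). Presheaves admit pointwise products, so
(F x G)(top) = F(top) x G(top) (Cartesian product).
|Gamma(F x G)| = |F(top)| * |G(top)| = 8 * 8 = 64.

64


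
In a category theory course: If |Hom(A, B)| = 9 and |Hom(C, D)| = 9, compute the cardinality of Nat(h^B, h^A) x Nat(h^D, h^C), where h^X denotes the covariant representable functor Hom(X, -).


By the Yoneda lemma, Nat(h^B, h^A) is isomorphic to Hom(A, B),
so |Nat(h^B, h^A)| = |Hom(A, B)| and |Nat(h^D, h^C)| = |Hom(C, D)|.
|Hom(A, B)| = 9, |Hom(C, D)| = 9.
|Nat(h^B, h^A) x Nat(h^D, h^C)| = 9 * 9 = 81

81


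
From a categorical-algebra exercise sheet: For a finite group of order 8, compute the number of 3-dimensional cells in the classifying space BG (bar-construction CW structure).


In the bar-construction CW model of BG, the n-cells are indexed by
n-tuples [g_1|...|g_n] of non-identity elements of G (degenerate
simplices with some g_i = e do not contribute cells), so there are
(|G| - 1)^n n-cells.
For dim = 3 with |G| = 8:
cells = (8 - 1)^3 = 7^3 = 343

343


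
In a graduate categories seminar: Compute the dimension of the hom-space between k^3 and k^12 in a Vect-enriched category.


In Vect-enriched categories, Hom(k^n, k^m) is the space of m x n matrices.
dim(Hom(k^3, k^12)) = 12 * 3 = 36

36


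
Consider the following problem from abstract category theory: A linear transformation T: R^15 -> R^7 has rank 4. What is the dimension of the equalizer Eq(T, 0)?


The equalizer of f and the zero map is ker(f).
By the rank-nullity theorem: dim(ker(f)) = dim(domain) - rank(f).
dim(ker(f)) = 15 - 4 = 11

11


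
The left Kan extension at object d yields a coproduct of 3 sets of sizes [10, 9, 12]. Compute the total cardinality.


Pointwise, the left Kan extension (Lan_F H)(d) is the colimit, indexed
by the comma category (F downarrow d), of H composed with the
projection (F downarrow d) -> C. Here that colimit is given
as a coproduct (disjoint union) of sets, so its cardinality is the
sum of the sizes of the summands.
Coproduct of sets with sizes: 10 + 9 + 12
= 31

31


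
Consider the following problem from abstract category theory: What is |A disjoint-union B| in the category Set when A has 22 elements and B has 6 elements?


In Set, the coproduct A + B is the disjoint union.
|A + B| = |A| + |B| = 22 + 6 = 28

28


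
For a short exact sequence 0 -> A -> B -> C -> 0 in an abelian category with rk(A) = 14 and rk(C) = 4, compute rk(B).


For a short exact sequence 0 -> A -> B -> C -> 0,
rank is additive: rank(B) = rank(A) + rank(C).
rank(B) = 14 + 4 = 18

18


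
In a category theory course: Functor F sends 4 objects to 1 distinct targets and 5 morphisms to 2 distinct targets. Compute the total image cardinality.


The image of F consists of distinct objects and distinct morphisms.
|Im(F)| on objects = 1
|Im(F)| on morphisms = 2
Total image cardinality = 1 + 2 = 3

3


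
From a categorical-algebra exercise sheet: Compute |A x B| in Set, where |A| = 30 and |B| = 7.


In Set, the product A x B is the Cartesian product.
By the universal property, |A x B| = |A| * |B|.
|A x B| = 30 * 7 = 210

210


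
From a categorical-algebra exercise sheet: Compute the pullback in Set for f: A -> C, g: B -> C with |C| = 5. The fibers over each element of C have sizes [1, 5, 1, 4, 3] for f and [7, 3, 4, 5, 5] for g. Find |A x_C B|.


The pullback A x_C B consists of pairs (a, b) with f(a) = g(b).
For each element c in C, the fiber product has |f^-1(c)| * |g^-1(c)| elements.
Summing over C: 1 * 7 + 5 * 3 + 1 * 4 + 4 * 5 + 3 * 5
= 7 + 15 + 4 + 20 + 15 = 61

61


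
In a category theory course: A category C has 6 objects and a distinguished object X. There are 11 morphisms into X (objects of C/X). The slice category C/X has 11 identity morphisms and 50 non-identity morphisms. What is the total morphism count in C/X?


In the slice category C/X, objects are morphisms to X.
Identity morphisms: 11 (one per object of C/X).
Non-identity morphisms: 50.
Total = 11 + 50 = 61

61


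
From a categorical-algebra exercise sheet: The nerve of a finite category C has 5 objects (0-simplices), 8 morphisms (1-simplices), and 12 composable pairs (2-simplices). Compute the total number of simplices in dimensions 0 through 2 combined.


The 2-skeleton of the nerve N(C) consists of simplices in dimensions 0, 1, 2:
  |N(C)_0| = 5 (objects)
  |N(C)_1| = 8 (morphisms)
  |N(C)_2| = 12 (composable pairs)
Total = 5 + 8 + 12 = 25

25


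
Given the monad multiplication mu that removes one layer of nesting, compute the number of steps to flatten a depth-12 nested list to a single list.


Each application of mu: T^2 -> T removes one layer of nesting.
Starting at depth 12 (i.e., T^12(X)), we need to reach T(X).
Number of mu applications = 12 - 1 = 11

11


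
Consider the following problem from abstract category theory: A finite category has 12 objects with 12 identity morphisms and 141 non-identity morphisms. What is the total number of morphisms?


Each object has an identity morphism, giving 12 identities.
Adding the 141 non-identity morphisms:
Total = 12 + 141 = 153

153


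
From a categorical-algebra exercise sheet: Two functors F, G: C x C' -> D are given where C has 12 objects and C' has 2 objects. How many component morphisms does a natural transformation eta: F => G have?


A natural transformation eta: F => G assigns one component morphism per
object of the domain category.
The domain is the product category C x C', so
|Ob(C x C')| = |Ob(C)| * |Ob(C')| = 12 * 2 = 24.
Therefore eta has 24 component morphisms.

24


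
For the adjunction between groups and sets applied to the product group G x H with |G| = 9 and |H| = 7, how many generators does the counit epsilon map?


The counit epsilon_K: F(U(K)) -> K of the Free-Forgetful adjunction
maps |K| generators of F(U(K)) into K. For K = G x H (the product group),
|G x H| = |G| * |H|.
Total generators mapped = 9 * 7 = 63.

63


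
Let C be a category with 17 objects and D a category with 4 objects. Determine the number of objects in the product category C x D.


The product category C x D has objects that are pairs (c, d).
Number of pairs = |Ob(C)| * |Ob(D)| = 17 * 4 = 68

68


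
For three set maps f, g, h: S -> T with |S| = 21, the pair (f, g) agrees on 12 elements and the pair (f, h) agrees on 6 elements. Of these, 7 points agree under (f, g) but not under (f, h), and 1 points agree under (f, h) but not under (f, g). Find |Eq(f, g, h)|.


Eq(f, g, h) is the triple-agreement set: points in S where all three
maps take the same value. Using inclusion-exclusion on the pairwise data:
Pair (f, g) agrees on 12 points; pair (f, h) on 6 points.
Points agreeing under (f, g) but not (f, h) = 7; under (f, h) but not (f, g) = 1.
Triple-agreement = agreement-in-(f, g) minus points that agree under (f, g) but not (f, h):
|Eq(f, g, h)| = 12 - 7 = 5
(cross-check via (f, h): 6 - 1 = 5.)

5


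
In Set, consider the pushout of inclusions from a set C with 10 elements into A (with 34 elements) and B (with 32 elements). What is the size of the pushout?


The pushout A +_C B identifies the images of C in A and B.
|A +_C B| = |A| + |B| - |C| (for injections).
= 34 + 32 - 10 = 56

56


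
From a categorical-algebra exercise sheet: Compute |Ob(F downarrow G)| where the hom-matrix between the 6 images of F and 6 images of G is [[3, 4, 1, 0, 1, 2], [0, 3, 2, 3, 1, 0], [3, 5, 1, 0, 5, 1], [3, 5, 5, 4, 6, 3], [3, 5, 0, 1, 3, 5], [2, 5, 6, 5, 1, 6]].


Objects of (F downarrow G) are triples (a, b, h: F(a)->G(b)).
The count equals the sum of all entries in the hom-matrix.
sum(row 0) = 11
sum(row 1) = 9
sum(row 2) = 15
sum(row 3) = 26
sum(row 4) = 17
sum(row 5) = 25
Grand total = 103

103


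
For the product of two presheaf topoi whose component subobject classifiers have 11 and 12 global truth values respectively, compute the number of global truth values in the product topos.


In a product of presheaf topoi E_1 x E_2, the subobject classifier
is Omega = Omega_1 x Omega_2 (componentwise), so
|Omega(top)| = |Omega_1(top_1)| * |Omega_2(top_2)|.
= 11 * 12 = 132.

132


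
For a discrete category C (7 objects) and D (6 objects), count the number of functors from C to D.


A functor from a discrete category C to D is determined by
where each object maps. Each of the 7 objects of C can map
to any of the 6 objects of D independently.
Number of functors = 6^7 = 279936

279936


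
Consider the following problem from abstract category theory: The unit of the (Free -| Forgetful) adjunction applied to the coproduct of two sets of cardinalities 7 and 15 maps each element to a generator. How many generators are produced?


The unit eta_X: X -> U(F(X)) of the Free-Forgetful adjunction
maps each element of X to a generator of F(X). For X = S + T (disjoint
union in Set), |S + T| = |S| + |T|.
Total mappings = 7 + 15 = 22.

22


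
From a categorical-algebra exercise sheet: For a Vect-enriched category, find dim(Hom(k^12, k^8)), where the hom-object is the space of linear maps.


In Vect-enriched categories, Hom(k^n, k^m) is the space of m x n matrices.
dim(Hom(k^12, k^8)) = 8 * 12 = 96

96


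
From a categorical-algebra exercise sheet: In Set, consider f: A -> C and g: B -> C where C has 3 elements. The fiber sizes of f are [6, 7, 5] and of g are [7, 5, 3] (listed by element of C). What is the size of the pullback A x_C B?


The pullback A x_C B consists of pairs (a, b) with f(a) = g(b).
For each element c in C, the fiber product has |f^-1(c)| * |g^-1(c)| elements.
Summing over C: 6 * 7 + 7 * 5 + 5 * 3
= 42 + 35 + 15 = 92

92


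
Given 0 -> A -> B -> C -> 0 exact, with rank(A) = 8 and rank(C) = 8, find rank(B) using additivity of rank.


For a short exact sequence 0 -> A -> B -> C -> 0,
rank is additive: rank(B) = rank(A) + rank(C).
rank(B) = 8 + 8 = 16

16


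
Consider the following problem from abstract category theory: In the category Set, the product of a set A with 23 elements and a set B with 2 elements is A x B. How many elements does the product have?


In Set, the product A x B is the Cartesian product.
By the universal property, |A x B| = |A| * |B|.
|A x B| = 23 * 2 = 46

46


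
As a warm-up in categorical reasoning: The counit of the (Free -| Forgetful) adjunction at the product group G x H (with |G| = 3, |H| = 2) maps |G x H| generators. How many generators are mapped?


The counit epsilon_K: F(U(K)) -> K of the Free-Forgetful adjunction
maps |K| generators of F(U(K)) into K. For K = G x H (the product group),
|G x H| = |G| * |H|.
Total generators mapped = 3 * 2 = 6.

6


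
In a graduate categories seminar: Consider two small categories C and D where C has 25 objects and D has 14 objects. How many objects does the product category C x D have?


The product category C x D has objects that are pairs (c, d).
Number of pairs = |Ob(C)| * |Ob(D)| = 25 * 14 = 350

350


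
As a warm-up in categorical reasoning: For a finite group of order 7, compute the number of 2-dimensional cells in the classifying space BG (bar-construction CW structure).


In the bar-construction CW model of BG, the n-cells are indexed by
n-tuples [g_1|...|g_n] of non-identity elements of G (degenerate
simplices with some g_i = e do not contribute cells), so there are
(|G| - 1)^n n-cells.
For dim = 2 with |G| = 7:
cells = (7 - 1)^2 = 6^2 = 36

36


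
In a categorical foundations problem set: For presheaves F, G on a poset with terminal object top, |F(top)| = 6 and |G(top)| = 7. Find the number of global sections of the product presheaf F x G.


Global sections of a presheaf on a poset with terminal top satisfy
Gamma(H) ~ H(top). Presheaves admit pointwise products, so
(F x G)(top) = F(top) x G(top) (Cartesian product).
|Gamma(F x G)| = |F(top)| * |G(top)| = 6 * 7 = 42.

42


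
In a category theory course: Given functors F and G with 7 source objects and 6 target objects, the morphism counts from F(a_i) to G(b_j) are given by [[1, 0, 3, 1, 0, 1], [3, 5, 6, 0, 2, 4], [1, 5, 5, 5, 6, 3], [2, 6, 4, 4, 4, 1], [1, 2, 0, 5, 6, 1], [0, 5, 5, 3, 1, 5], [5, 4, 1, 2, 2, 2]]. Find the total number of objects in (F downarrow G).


Objects of (F downarrow G) are triples (a, b, h: F(a)->G(b)).
The count equals the sum of all entries in the hom-matrix.
sum(row 0) = 6
sum(row 1) = 20
sum(row 2) = 25
sum(row 3) = 21
sum(row 4) = 15
sum(row 5) = 19
sum(row 6) = 16
Grand total = 122

122


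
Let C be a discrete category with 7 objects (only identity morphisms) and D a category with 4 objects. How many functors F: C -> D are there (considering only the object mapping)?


A functor from a discrete category C to D is determined by
where each object maps. Each of the 7 objects of C can map
to any of the 4 objects of D independently.
Number of functors = 4^7 = 16384

16384


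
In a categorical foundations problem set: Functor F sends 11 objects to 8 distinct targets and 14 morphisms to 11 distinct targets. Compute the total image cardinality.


The image of F consists of distinct objects and distinct morphisms.
|Im(F)| on objects = 8
|Im(F)| on morphisms = 11
Total image cardinality = 8 + 11 = 19

19


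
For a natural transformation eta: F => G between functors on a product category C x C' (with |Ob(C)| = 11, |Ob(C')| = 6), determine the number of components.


A natural transformation eta: F => G assigns one component morphism per
object of the domain category.
The domain is the product category C x C', so
|Ob(C x C')| = |Ob(C)| * |Ob(C')| = 11 * 6 = 66.
Therefore eta has 66 component morphisms.

66


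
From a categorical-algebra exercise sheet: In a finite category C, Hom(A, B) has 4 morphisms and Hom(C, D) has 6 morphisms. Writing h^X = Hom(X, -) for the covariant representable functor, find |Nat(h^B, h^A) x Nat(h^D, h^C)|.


By the Yoneda lemma, Nat(h^B, h^A) is isomorphic to Hom(A, B),
so |Nat(h^B, h^A)| = |Hom(A, B)| and |Nat(h^D, h^C)| = |Hom(C, D)|.
|Hom(A, B)| = 4, |Hom(C, D)| = 6.
|Nat(h^B, h^A) x Nat(h^D, h^C)| = 4 * 6 = 24

24


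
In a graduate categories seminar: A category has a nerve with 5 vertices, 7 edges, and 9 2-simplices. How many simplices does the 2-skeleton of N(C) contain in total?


The 2-skeleton of the nerve N(C) consists of simplices in dimensions 0, 1, 2:
  |N(C)_0| = 5 (objects)
  |N(C)_1| = 7 (morphisms)
  |N(C)_2| = 9 (composable pairs)
Total = 5 + 7 + 9 = 21

21


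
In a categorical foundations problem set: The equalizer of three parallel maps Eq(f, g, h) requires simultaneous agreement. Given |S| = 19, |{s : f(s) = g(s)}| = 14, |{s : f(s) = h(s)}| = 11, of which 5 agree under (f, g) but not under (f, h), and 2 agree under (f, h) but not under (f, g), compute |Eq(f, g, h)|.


Eq(f, g, h) is the triple-agreement set: points in S where all three
maps take the same value. Using inclusion-exclusion on the pairwise data:
Pair (f, g) agrees on 14 points; pair (f, h) on 11 points.
Points agreeing under (f, g) but not (f, h) = 5; under (f, h) but not (f, g) = 2.
Triple-agreement = agreement-in-(f, g) minus points that agree under (f, g) but not (f, h):
|Eq(f, g, h)| = 14 - 5 = 9
(cross-check via (f, h): 11 - 2 = 9.)

9


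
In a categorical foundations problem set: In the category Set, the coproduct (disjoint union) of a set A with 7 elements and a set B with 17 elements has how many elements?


In Set, the coproduct A + B is the disjoint union.
|A + B| = |A| + |B| = 7 + 17 = 24

24


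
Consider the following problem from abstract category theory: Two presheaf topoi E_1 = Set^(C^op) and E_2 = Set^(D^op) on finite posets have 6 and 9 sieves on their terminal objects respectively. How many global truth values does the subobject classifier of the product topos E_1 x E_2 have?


In a product of presheaf topoi E_1 x E_2, the subobject classifier
is Omega = Omega_1 x Omega_2 (componentwise), so
|Omega(top)| = |Omega_1(top_1)| * |Omega_2(top_2)|.
= 6 * 9 = 54.

54


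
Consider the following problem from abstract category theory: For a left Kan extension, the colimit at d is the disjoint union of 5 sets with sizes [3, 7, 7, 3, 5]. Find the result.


Pointwise, the left Kan extension (Lan_F H)(d) is the colimit, indexed
by the comma category (F downarrow d), of H composed with the
projection (F downarrow d) -> C. Here that colimit is given
as a coproduct (disjoint union) of sets, so its cardinality is the
sum of the sizes of the summands.
Coproduct of sets with sizes: 3 + 7 + 7 + 3 + 5
= 25

25


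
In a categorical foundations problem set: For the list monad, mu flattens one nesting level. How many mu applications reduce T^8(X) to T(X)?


Each application of mu: T^2 -> T removes one layer of nesting.
Starting at depth 8 (i.e., T^8(X)), we need to reach T(X).
Number of mu applications = 8 - 1 = 7

7


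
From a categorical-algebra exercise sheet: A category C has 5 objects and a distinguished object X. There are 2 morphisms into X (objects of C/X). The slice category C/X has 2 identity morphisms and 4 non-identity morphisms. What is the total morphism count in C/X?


In the slice category C/X, objects are morphisms to X.
Identity morphisms: 2 (one per object of C/X).
Non-identity morphisms: 4.
Total = 2 + 4 = 6

6


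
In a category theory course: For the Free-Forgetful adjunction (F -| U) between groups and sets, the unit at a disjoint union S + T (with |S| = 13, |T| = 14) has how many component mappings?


The unit eta_X: X -> U(F(X)) of the Free-Forgetful adjunction
maps each element of X to a generator of F(X). For X = S + T (disjoint
union in Set), |S + T| = |S| + |T|.
Total mappings = 13 + 14 = 27.

27


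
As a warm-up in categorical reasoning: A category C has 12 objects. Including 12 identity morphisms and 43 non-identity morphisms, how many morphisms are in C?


Each object has an identity morphism, giving 12 identities.
Adding the 43 non-identity morphisms:
Total = 12 + 43 = 55

55


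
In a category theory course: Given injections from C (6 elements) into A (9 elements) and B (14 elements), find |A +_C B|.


The pushout A +_C B identifies the images of C in A and B.
|A +_C B| = |A| + |B| - |C| (for injections).
= 9 + 14 - 6 = 17

17
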